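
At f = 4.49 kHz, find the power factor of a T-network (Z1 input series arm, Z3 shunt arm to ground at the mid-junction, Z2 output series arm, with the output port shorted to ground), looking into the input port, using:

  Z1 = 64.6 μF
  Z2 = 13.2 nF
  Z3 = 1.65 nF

Step 1 — Angular frequency: ω = 2π·f = 2π·4490 = 2.821e+04 rad/s.
Step 2 — Component impedances:
  Z1: Z = 1/(jωC) = -j/(ω·C) = 0 - j0.5487 Ω
  Z2: Z = 1/(jωC) = -j/(ω·C) = 0 - j2685 Ω
  Z3: Z = 1/(jωC) = -j/(ω·C) = 0 - j2.148e+04 Ω
Step 3 — With the output port shorted to ground, the output series arm Z2 runs from the junction to ground; the shunt arm Z3 also runs from the junction to ground. They appear in parallel: Z3 || Z2 = 0 - j2387 Ω.
Step 4 — Series with input arm Z1: Z_in = Z1 + (Z3 || Z2) = 0 - j2388 Ω = 2388∠-90.0° Ω.
Step 5 — Power factor: PF = cos(φ) = Re(Z)/|Z| = 0/2388 = 0.
Step 6 — Type: Im(Z) = -2388 ⇒ leading (phase φ = -90.0°).

PF = 0 (leading, φ = -90.0°)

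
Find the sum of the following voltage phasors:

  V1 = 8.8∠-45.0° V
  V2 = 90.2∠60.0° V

Step 1 — Convert each phasor to rectangular form:
  V1 = 8.8·(cos(-45.0°) + j·sin(-45.0°)) = 6.223 - j6.223 V
  V2 = 90.2·(cos(60.0°) + j·sin(60.0°)) = 45.1 + j78.12 V
Step 2 — Sum components: V_total = 51.32 + j71.89 V.
Step 3 — Convert to polar: |V_total| = 88.33 V, ∠V_total = 54.5°.

V_total = 88.33∠54.5° V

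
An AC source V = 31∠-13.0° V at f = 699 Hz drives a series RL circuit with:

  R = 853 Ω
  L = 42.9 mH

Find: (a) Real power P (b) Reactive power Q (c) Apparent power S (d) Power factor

Step 1 — Angular frequency: ω = 2π·f = 2π·699 = 4392 rad/s.
Step 2 — Component impedances:
  R: Z = R = 853 Ω
  L: Z = jωL = j·4392·0.0429 = 0 + j188.4 Ω
Step 3 — Series combination: Z_total = R + L = 853 + j188.4 Ω = 873.6∠12.5° Ω.
Step 4 — Source phasor: V = 31∠-13.0° V = 30.21 - j6.973 V.
Step 5 — Current: I = V / Z = 0.03204 - j0.01525 A = 0.03549∠-25.5° A.
Step 6 — Complex power: S = V·I* = 1.074 + j0.2373 VA.
Step 7 — Real power: P = Re(S) = 1.074 W.
Step 8 — Reactive power: Q = Im(S) = 0.2373 VAR.
Step 9 — Apparent power: |S| = 1.1 VA.
Step 10 — Power factor: PF = P/|S| = 0.9765 (lagging).

(a) P = 1.074 W  (b) Q = 0.2373 VAR  (c) S = 1.1 VA  (d) PF = 0.9765 (lagging)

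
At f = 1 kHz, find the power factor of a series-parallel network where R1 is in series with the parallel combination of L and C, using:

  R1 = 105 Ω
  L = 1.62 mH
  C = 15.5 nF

Step 1 — Angular frequency: ω = 2π·f = 2π·1000 = 6283 rad/s.
Step 2 — Component impedances:
  R1: Z = R = 105 Ω
  L: Z = jωL = j·6283·0.00162 = 0 + j10.18 Ω
  C: Z = 1/(jωC) = -j/(ω·C) = 0 - j1.027e+04 Ω
Step 3 — Parallel branch: L || C = 1/(1/L + 1/C) = 0 + j10.19 Ω.
Step 4 — Series with R1: Z_total = R1 + (L || C) = 105 + j10.19 Ω = 105.5∠5.5° Ω.
Step 5 — Power factor: PF = cos(φ) = Re(Z)/|Z| = 105/105.5 = 0.9953.
Step 6 — Type: Im(Z) = 10.19 ⇒ lagging (phase φ = 5.5°).

PF = 0.9953 (lagging, φ = 5.5°)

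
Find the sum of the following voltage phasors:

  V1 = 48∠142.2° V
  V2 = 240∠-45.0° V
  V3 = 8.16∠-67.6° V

Step 1 — Convert each phasor to rectangular form:
  V1 = 48·(cos(142.2°) + j·sin(142.2°)) = -37.93 + j29.42 V
  V2 = 240·(cos(-45.0°) + j·sin(-45.0°)) = 169.7 - j169.7 V
  V3 = 8.16·(cos(-67.6°) + j·sin(-67.6°)) = 3.11 - j7.544 V
Step 2 — Sum components: V_total = 134.9 - j147.8 V.
Step 3 — Convert to polar: |V_total| = 200.1 V, ∠V_total = -47.6°.

V_total = 200.1∠-47.6° V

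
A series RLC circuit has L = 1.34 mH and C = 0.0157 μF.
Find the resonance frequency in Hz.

Step 1 — Resonance condition Im(Z)=0 gives ω₀ = 1/√(LC).
Step 2 — ω₀ = 1/√(0.00134·1.57e-08) = 2.18e+05 rad/s.
Step 3 — f₀ = ω₀/(2π) = 3.47e+04 Hz.

f₀ = 3.47e+04 Hz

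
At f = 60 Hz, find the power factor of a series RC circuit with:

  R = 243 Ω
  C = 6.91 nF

Step 1 — Angular frequency: ω = 2π·f = 2π·60 = 377 rad/s.
Step 2 — Component impedances:
  R: Z = R = 243 Ω
  C: Z = 1/(jωC) = -j/(ω·C) = 0 - j3.839e+05 Ω
Step 3 — Series combination: Z_total = R + C = 243 - j3.839e+05 Ω = 3.839e+05∠-90.0° Ω.
Step 4 — Power factor: PF = cos(φ) = Re(Z)/|Z| = 243/3.839e+05 = 0.000633.
Step 5 — Type: Im(Z) = -3.839e+05 ⇒ leading (phase φ = -90.0°).

PF = 0.000633 (leading, φ = -90.0°)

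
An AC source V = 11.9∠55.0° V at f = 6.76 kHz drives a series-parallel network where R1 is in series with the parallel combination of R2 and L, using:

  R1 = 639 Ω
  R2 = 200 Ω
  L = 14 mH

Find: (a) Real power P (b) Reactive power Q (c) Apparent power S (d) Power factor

Step 1 — Angular frequency: ω = 2π·f = 2π·6760 = 4.247e+04 rad/s.
Step 2 — Component impedances:
  R1: Z = R = 639 Ω
  R2: Z = R = 200 Ω
  L: Z = jωL = j·4.247e+04·0.014 = 0 + j594.6 Ω
Step 3 — Parallel branch: R2 || L = 1/(1/R2 + 1/L) = 179.7 + j60.43 Ω.
Step 4 — Series with R1: Z_total = R1 + (R2 || L) = 818.7 + j60.43 Ω = 820.9∠4.2° Ω.
Step 5 — Source phasor: V = 11.9∠55.0° V = 6.826 + j9.748 V.
Step 6 — Current: I = V / Z = 0.009166 + j0.01123 A = 0.0145∠50.8° A.
Step 7 — Complex power: S = V·I* = 0.172 + j0.0127 VA.
Step 8 — Real power: P = Re(S) = 0.172 W.
Step 9 — Reactive power: Q = Im(S) = 0.0127 VAR.
Step 10 — Apparent power: |S| = 0.1725 VA.
Step 11 — Power factor: PF = P/|S| = 0.9973 (lagging).

(a) P = 0.172 W  (b) Q = 0.0127 VAR  (c) S = 0.1725 VA  (d) PF = 0.9973 (lagging)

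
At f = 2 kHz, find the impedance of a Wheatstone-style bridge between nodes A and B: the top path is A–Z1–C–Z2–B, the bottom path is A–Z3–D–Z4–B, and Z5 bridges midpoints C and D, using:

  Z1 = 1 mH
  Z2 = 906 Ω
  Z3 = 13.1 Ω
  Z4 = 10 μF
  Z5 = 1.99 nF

Step 1 — Angular frequency: ω = 2π·f = 2π·2000 = 1.257e+04 rad/s.
Step 2 — Component impedances:
  Z1: Z = jωL = j·1.257e+04·0.001 = 0 + j12.57 Ω
  Z2: Z = R = 906 Ω
  Z3: Z = R = 13.1 Ω
  Z4: Z = 1/(jωC) = -j/(ω·C) = 0 - j7.958 Ω
  Z5: Z = 1/(jωC) = -j/(ω·C) = 0 - j3.999e+04 Ω
Step 3 — Bridge requires nodal analysis (the Z5 bridge couples midpoints C and D, so the two paths cannot be reduced to a simple series/parallel combination). Setting node B to ground and injecting 1 A at node A, the 3-node admittance system at A, C, D solves to V_A = Z_AB = 12.98 - j7.734 Ω = 15.11∠-30.8° Ω.

Z = 12.98 - j7.734 Ω = 15.11∠-30.8° Ω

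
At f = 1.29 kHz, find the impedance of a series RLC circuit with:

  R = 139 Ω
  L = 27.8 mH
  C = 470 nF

Step 1 — Angular frequency: ω = 2π·f = 2π·1290 = 8105 rad/s.
Step 2 — Component impedances:
  R: Z = R = 139 Ω
  L: Z = jωL = j·8105·0.0278 = 0 + j225.3 Ω
  C: Z = 1/(jωC) = -j/(ω·C) = 0 - j262.5 Ω
Step 3 — Series combination: Z_total = R + L + C = 139 - j37.17 Ω = 143.9∠-15.0° Ω.

Z = 139 - j37.17 Ω = 143.9∠-15.0° Ω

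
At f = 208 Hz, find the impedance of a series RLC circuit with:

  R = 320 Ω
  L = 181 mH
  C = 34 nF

Step 1 — Angular frequency: ω = 2π·f = 2π·208 = 1307 rad/s.
Step 2 — Component impedances:
  R: Z = R = 320 Ω
  L: Z = jωL = j·1307·0.181 = 0 + j236.5 Ω
  C: Z = 1/(jωC) = -j/(ω·C) = 0 - j2.25e+04 Ω
Step 3 — Series combination: Z_total = R + L + C = 320 - j2.227e+04 Ω = 2.227e+04∠-89.2° Ω.

Z = 320 - j2.227e+04 Ω = 2.227e+04∠-89.2° Ω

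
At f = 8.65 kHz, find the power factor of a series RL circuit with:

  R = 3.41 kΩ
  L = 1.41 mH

Step 1 — Angular frequency: ω = 2π·f = 2π·8650 = 5.435e+04 rad/s.
Step 2 — Component impedances:
  R: Z = R = 3410 Ω
  L: Z = jωL = j·5.435e+04·0.00141 = 0 + j76.63 Ω
Step 3 — Series combination: Z_total = R + L = 3410 + j76.63 Ω = 3411∠1.3° Ω.
Step 4 — Power factor: PF = cos(φ) = Re(Z)/|Z| = 3410/3411 = 0.9997.
Step 5 — Type: Im(Z) = 76.63 ⇒ lagging (phase φ = 1.3°).

PF = 0.9997 (lagging, φ = 1.3°)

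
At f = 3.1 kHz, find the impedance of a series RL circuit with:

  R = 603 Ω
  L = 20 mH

Step 1 — Angular frequency: ω = 2π·f = 2π·3100 = 1.948e+04 rad/s.
Step 2 — Component impedances:
  R: Z = R = 603 Ω
  L: Z = jωL = j·1.948e+04·0.02 = 0 + j389.6 Ω
Step 3 — Series combination: Z_total = R + L = 603 + j389.6 Ω = 717.9∠32.9° Ω.

Z = 603 + j389.6 Ω = 717.9∠32.9° Ω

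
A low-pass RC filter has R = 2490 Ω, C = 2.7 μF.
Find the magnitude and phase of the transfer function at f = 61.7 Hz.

Step 1 — Angular frequency: ω = 2π·61.7 = 387.7 rad/s.
Step 2 — Transfer function: H(jω) = 1/(1 + jωRC).
Step 3 — Denominator: 1 + jωRC = 1 + j·387.7·2490·2.7e-06 = 1 + j2.606.
Step 4 — H = 0.1283 - j0.3344.
Step 5 — Magnitude: |H| = 0.3582 (-8.9 dB); phase: φ = -69.0°.

|H| = 0.3582 (-8.9 dB), φ = -69.0°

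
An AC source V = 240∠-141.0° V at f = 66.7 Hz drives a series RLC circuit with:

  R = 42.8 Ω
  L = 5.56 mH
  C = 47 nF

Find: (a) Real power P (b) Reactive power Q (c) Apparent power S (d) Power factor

Step 1 — Angular frequency: ω = 2π·f = 2π·66.7 = 419.1 rad/s.
Step 2 — Component impedances:
  R: Z = R = 42.8 Ω
  L: Z = jωL = j·419.1·0.00556 = 0 + j2.33 Ω
  C: Z = 1/(jωC) = -j/(ω·C) = 0 - j5.077e+04 Ω
Step 3 — Series combination: Z_total = R + L + C = 42.8 - j5.077e+04 Ω = 5.077e+04∠-90.0° Ω.
Step 4 — Source phasor: V = 240∠-141.0° V = -186.5 - j151 V.
Step 5 — Current: I = V / Z = 0.002972 - j0.003676 A = 0.004728∠-51.0° A.
Step 6 — Complex power: S = V·I* = 0.0009566 - j1.135 VA.
Step 7 — Real power: P = Re(S) = 0.0009566 W.
Step 8 — Reactive power: Q = Im(S) = -1.135 VAR.
Step 9 — Apparent power: |S| = 1.135 VA.
Step 10 — Power factor: PF = P/|S| = 0.0008431 (leading).

(a) P = 0.0009566 W  (b) Q = -1.135 VAR  (c) S = 1.135 VA  (d) PF = 0.0008431 (leading)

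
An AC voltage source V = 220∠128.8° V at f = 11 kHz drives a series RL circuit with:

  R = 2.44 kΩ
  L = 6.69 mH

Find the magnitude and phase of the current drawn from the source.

Step 1 — Angular frequency: ω = 2π·f = 2π·1.1e+04 = 6.912e+04 rad/s.
Step 2 — Component impedances:
  R: Z = R = 2440 Ω
  L: Z = jωL = j·6.912e+04·0.00669 = 0 + j462.4 Ω
Step 3 — Series combination: Z_total = R + L = 2440 + j462.4 Ω = 2483∠10.7° Ω.
Step 4 — Source phasor: V = 220∠128.8° V = -137.9 + j171.5 V.
Step 5 — Ohm's law: I = V / Z_total = (-137.9 + j171.5) / (2440 + j462.4) = -0.04168 + j0.07817 A.
Step 6 — Convert to polar: |I| = 0.08859 A, ∠I = 118.1°.

I = 0.08859∠118.1° A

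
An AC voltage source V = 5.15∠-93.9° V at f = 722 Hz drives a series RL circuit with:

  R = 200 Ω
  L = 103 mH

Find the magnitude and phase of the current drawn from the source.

Step 1 — Angular frequency: ω = 2π·f = 2π·722 = 4536 rad/s.
Step 2 — Component impedances:
  R: Z = R = 200 Ω
  L: Z = jωL = j·4536·0.103 = 0 + j467.3 Ω
Step 3 — Series combination: Z_total = R + L = 200 + j467.3 Ω = 508.3∠66.8° Ω.
Step 4 — Source phasor: V = 5.15∠-93.9° V = -0.3503 - j5.138 V.
Step 5 — Ohm's law: I = V / Z_total = (-0.3503 - j5.138) / (200 + j467.3) = -0.009565 - j0.003344 A.
Step 6 — Convert to polar: |I| = 0.01013 A, ∠I = -160.7°.

I = 0.01013∠-160.7° A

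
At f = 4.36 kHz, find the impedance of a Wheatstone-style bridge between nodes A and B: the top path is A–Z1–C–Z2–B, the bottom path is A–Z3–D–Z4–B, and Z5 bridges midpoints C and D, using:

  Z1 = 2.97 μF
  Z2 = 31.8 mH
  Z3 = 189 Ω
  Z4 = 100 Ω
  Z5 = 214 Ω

Step 1 — Angular frequency: ω = 2π·f = 2π·4360 = 2.739e+04 rad/s.
Step 2 — Component impedances:
  Z1: Z = 1/(jωC) = -j/(ω·C) = 0 - j12.29 Ω
  Z2: Z = jωL = j·2.739e+04·0.0318 = 0 + j871.2 Ω
  Z3: Z = R = 189 Ω
  Z4: Z = R = 100 Ω
  Z5: Z = R = 214 Ω
Step 3 — Bridge requires nodal analysis (the Z5 bridge couples midpoints C and D, so the two paths cannot be reduced to a simple series/parallel combination). Setting node B to ground and injecting 1 A at node A, the 3-node admittance system at A, C, D solves to V_A = Z_AB = 189 + j40.86 Ω = 193.3∠12.2° Ω.

Z = 189 + j40.86 Ω = 193.3∠12.2° Ω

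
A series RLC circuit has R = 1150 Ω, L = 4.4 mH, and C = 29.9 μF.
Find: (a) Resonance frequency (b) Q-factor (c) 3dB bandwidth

Step 1 — Resonance condition Im(Z)=0 gives ω₀ = 1/√(LC).
Step 2 — ω₀ = 1/√(0.0044·2.99e-05) = 2757 rad/s.
Step 3 — f₀ = ω₀/(2π) = 438.8 Hz.
Step 4 — Series Q: Q = ω₀L/R = 2757·0.0044/1150 = 0.01055.
Step 5 — 3dB bandwidth: Δω = ω₀/Q = 2.614e+05 rad/s; BW = Δω/(2π) = 4.16e+04 Hz.

(a) f₀ = 438.8 Hz  (b) Q = 0.01055  (c) BW = 4.16e+04 Hz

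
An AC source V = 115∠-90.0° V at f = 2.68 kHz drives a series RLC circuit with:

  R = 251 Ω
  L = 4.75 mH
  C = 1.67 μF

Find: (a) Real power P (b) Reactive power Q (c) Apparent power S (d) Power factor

Step 1 — Angular frequency: ω = 2π·f = 2π·2680 = 1.684e+04 rad/s.
Step 2 — Component impedances:
  R: Z = R = 251 Ω
  L: Z = jωL = j·1.684e+04·0.00475 = 0 + j79.98 Ω
  C: Z = 1/(jωC) = -j/(ω·C) = 0 - j35.56 Ω
Step 3 — Series combination: Z_total = R + L + C = 251 + j44.42 Ω = 254.9∠10.0° Ω.
Step 4 — Source phasor: V = 115∠-90.0° V = 0 - j115 V.
Step 5 — Current: I = V / Z = -0.07863 - j0.4443 A = 0.4512∠-100.0° A.
Step 6 — Complex power: S = V·I* = 51.09 + j9.042 VA.
Step 7 — Real power: P = Re(S) = 51.09 W.
Step 8 — Reactive power: Q = Im(S) = 9.042 VAR.
Step 9 — Apparent power: |S| = 51.88 VA.
Step 10 — Power factor: PF = P/|S| = 0.9847 (lagging).

(a) P = 51.09 W  (b) Q = 9.042 VAR  (c) S = 51.88 VA  (d) PF = 0.9847 (lagging)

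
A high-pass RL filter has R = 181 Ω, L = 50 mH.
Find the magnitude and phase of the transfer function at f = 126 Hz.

Step 1 — Angular frequency: ω = 2π·126 = 791.7 rad/s.
Step 2 — Transfer function: H(jω) = jωL/(R + jωL).
Step 3 — Numerator jωL = j·39.58; denominator R + jωL = 181 + j39.58.
Step 4 — H = 0.04565 + j0.2087.
Step 5 — Magnitude: |H| = 0.2136 (-13.4 dB); phase: φ = 77.7°.

|H| = 0.2136 (-13.4 dB), φ = 77.7°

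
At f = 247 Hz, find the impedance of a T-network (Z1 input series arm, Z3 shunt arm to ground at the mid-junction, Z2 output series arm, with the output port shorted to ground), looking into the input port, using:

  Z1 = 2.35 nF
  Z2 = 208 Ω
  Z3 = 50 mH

Step 1 — Angular frequency: ω = 2π·f = 2π·247 = 1552 rad/s.
Step 2 — Component impedances:
  Z1: Z = 1/(jωC) = -j/(ω·C) = 0 - j2.742e+05 Ω
  Z2: Z = R = 208 Ω
  Z3: Z = jωL = j·1552·0.05 = 0 + j77.6 Ω
Step 3 — With the output port shorted to ground, the output series arm Z2 runs from the junction to ground; the shunt arm Z3 also runs from the junction to ground. They appear in parallel: Z3 || Z2 = 25.41 + j68.12 Ω.
Step 4 — Series with input arm Z1: Z_in = Z1 + (Z3 || Z2) = 25.41 - j2.741e+05 Ω = 2.741e+05∠-90.0° Ω.

Z = 25.41 - j2.741e+05 Ω = 2.741e+05∠-90.0° Ω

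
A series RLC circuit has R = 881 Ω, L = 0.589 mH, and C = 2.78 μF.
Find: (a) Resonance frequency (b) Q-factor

Step 1 — Resonance condition Im(Z)=0 gives ω₀ = 1/√(LC).
Step 2 — ω₀ = 1/√(0.000589·2.78e-06) = 2.471e+04 rad/s.
Step 3 — f₀ = ω₀/(2π) = 3933 Hz.
Step 4 — Series Q: Q = ω₀L/R = 2.471e+04·0.000589/881 = 0.01652.

(a) f₀ = 3933 Hz  (b) Q = 0.01652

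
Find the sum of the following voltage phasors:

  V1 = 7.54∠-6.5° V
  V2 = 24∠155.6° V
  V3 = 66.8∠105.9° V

Step 1 — Convert each phasor to rectangular form:
  V1 = 7.54·(cos(-6.5°) + j·sin(-6.5°)) = 7.492 - j0.8536 V
  V2 = 24·(cos(155.6°) + j·sin(155.6°)) = -21.86 + j9.915 V
  V3 = 66.8·(cos(105.9°) + j·sin(105.9°)) = -18.3 + j64.24 V
Step 2 — Sum components: V_total = -32.67 + j73.31 V.
Step 3 — Convert to polar: |V_total| = 80.25 V, ∠V_total = 114.0°.

V_total = 80.25∠114.0° V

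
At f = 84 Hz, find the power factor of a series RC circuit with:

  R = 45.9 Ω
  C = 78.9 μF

Step 1 — Angular frequency: ω = 2π·f = 2π·84 = 527.8 rad/s.
Step 2 — Component impedances:
  R: Z = R = 45.9 Ω
  C: Z = 1/(jωC) = -j/(ω·C) = 0 - j24.01 Ω
Step 3 — Series combination: Z_total = R + C = 45.9 - j24.01 Ω = 51.8∠-27.6° Ω.
Step 4 — Power factor: PF = cos(φ) = Re(Z)/|Z| = 45.9/51.8 = 0.8861.
Step 5 — Type: Im(Z) = -24.01 ⇒ leading (phase φ = -27.6°).

PF = 0.8861 (leading, φ = -27.6°)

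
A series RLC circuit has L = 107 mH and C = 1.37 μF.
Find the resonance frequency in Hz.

Step 1 — Resonance condition Im(Z)=0 gives ω₀ = 1/√(LC).
Step 2 — ω₀ = 1/√(0.107·1.37e-06) = 2612 rad/s.
Step 3 — f₀ = ω₀/(2π) = 415.7 Hz.

f₀ = 415.7 Hz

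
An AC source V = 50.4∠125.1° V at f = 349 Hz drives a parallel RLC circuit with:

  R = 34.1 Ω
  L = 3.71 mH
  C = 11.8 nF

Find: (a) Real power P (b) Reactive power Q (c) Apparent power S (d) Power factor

Step 1 — Angular frequency: ω = 2π·f = 2π·349 = 2193 rad/s.
Step 2 — Component impedances:
  R: Z = R = 34.1 Ω
  L: Z = jωL = j·2193·0.00371 = 0 + j8.135 Ω
  C: Z = 1/(jωC) = -j/(ω·C) = 0 - j3.865e+04 Ω
Step 3 — Parallel combination: 1/Z_total = 1/R + 1/L + 1/C; Z_total = 1.837 + j7.699 Ω = 7.915∠76.6° Ω.
Step 4 — Source phasor: V = 50.4∠125.1° V = -28.98 + j41.23 V.
Step 5 — Current: I = V / Z = 4.218 + j4.771 A = 6.368∠48.5° A.
Step 6 — Complex power: S = V·I* = 74.49 + j312.2 VA.
Step 7 — Real power: P = Re(S) = 74.49 W.
Step 8 — Reactive power: Q = Im(S) = 312.2 VAR.
Step 9 — Apparent power: |S| = 320.9 VA.
Step 10 — Power factor: PF = P/|S| = 0.2321 (lagging).

(a) P = 74.49 W  (b) Q = 312.2 VAR  (c) S = 320.9 VA  (d) PF = 0.2321 (lagging)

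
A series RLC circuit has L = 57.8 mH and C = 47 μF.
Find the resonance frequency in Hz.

Step 1 — Resonance condition Im(Z)=0 gives ω₀ = 1/√(LC).
Step 2 — ω₀ = 1/√(0.0578·4.7e-05) = 606.7 rad/s.
Step 3 — f₀ = ω₀/(2π) = 96.56 Hz.

f₀ = 96.56 Hz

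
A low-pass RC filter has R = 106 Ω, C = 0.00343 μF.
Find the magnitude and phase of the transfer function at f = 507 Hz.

Step 1 — Angular frequency: ω = 2π·507 = 3186 rad/s.
Step 2 — Transfer function: H(jω) = 1/(1 + jωRC).
Step 3 — Denominator: 1 + jωRC = 1 + j·3186·106·3.43e-09 = 1 + j0.001158.
Step 4 — H = 1 - j0.001158.
Step 5 — Magnitude: |H| = 1 (-0.0 dB); phase: φ = -0.1°.

|H| = 1 (-0.0 dB), φ = -0.1°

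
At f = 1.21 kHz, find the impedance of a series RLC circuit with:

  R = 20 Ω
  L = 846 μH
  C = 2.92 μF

Step 1 — Angular frequency: ω = 2π·f = 2π·1210 = 7603 rad/s.
Step 2 — Component impedances:
  R: Z = R = 20 Ω
  L: Z = jωL = j·7603·0.000846 = 0 + j6.432 Ω
  C: Z = 1/(jωC) = -j/(ω·C) = 0 - j45.05 Ω
Step 3 — Series combination: Z_total = R + L + C = 20 - j38.61 Ω = 43.49∠-62.6° Ω.

Z = 20 - j38.61 Ω = 43.49∠-62.6° Ω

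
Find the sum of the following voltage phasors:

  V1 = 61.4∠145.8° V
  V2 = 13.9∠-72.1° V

Step 1 — Convert each phasor to rectangular form:
  V1 = 61.4·(cos(145.8°) + j·sin(145.8°)) = -50.78 + j34.51 V
  V2 = 13.9·(cos(-72.1°) + j·sin(-72.1°)) = 4.272 - j13.23 V
Step 2 — Sum components: V_total = -46.51 + j21.28 V.
Step 3 — Convert to polar: |V_total| = 51.15 V, ∠V_total = 155.4°.

V_total = 51.15∠155.4° V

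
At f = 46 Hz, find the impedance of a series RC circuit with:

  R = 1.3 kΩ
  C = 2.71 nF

Step 1 — Angular frequency: ω = 2π·f = 2π·46 = 289 rad/s.
Step 2 — Component impedances:
  R: Z = R = 1300 Ω
  C: Z = 1/(jωC) = -j/(ω·C) = 0 - j1.277e+06 Ω
Step 3 — Series combination: Z_total = R + C = 1300 - j1.277e+06 Ω = 1.277e+06∠-89.9° Ω.

Z = 1300 - j1.277e+06 Ω = 1.277e+06∠-89.9° Ω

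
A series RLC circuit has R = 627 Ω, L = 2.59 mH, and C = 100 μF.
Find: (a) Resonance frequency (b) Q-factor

Step 1 — Resonance condition Im(Z)=0 gives ω₀ = 1/√(LC).
Step 2 — ω₀ = 1/√(0.00259·0.0001) = 1965 rad/s.
Step 3 — f₀ = ω₀/(2π) = 312.7 Hz.
Step 4 — Series Q: Q = ω₀L/R = 1965·0.00259/627 = 0.008117.

(a) f₀ = 312.7 Hz  (b) Q = 0.008117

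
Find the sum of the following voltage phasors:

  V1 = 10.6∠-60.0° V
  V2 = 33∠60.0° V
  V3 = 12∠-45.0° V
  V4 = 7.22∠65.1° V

Step 1 — Convert each phasor to rectangular form:
  V1 = 10.6·(cos(-60.0°) + j·sin(-60.0°)) = 5.3 - j9.18 V
  V2 = 33·(cos(60.0°) + j·sin(60.0°)) = 16.5 + j28.58 V
  V3 = 12·(cos(-45.0°) + j·sin(-45.0°)) = 8.485 - j8.485 V
  V4 = 7.22·(cos(65.1°) + j·sin(65.1°)) = 3.04 + j6.549 V
Step 2 — Sum components: V_total = 33.33 + j17.46 V.
Step 3 — Convert to polar: |V_total| = 37.62 V, ∠V_total = 27.7°.

V_total = 37.62∠27.7° V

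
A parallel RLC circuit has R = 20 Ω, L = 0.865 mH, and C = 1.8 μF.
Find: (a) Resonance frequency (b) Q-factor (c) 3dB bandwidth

Step 1 — Resonance: ω₀ = 1/√(LC) = 1/√(0.000865·1.8e-06) = 2.534e+04 rad/s.
Step 2 — f₀ = ω₀/(2π) = 4033 Hz.
Step 3 — Parallel Q: Q = R/(ω₀L) = 20/(2.534e+04·0.000865) = 0.9123.
Step 4 — Bandwidth: Δω = ω₀/Q = 2.778e+04 rad/s; BW = Δω/(2π) = 4421 Hz.

(a) f₀ = 4033 Hz  (b) Q = 0.9123  (c) BW = 4421 Hz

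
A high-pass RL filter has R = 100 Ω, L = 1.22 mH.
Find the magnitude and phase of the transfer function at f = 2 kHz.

Step 1 — Angular frequency: ω = 2π·2000 = 1.257e+04 rad/s.
Step 2 — Transfer function: H(jω) = jωL/(R + jωL).
Step 3 — Numerator jωL = j·15.33; denominator R + jωL = 100 + j15.33.
Step 4 — H = 0.02296 + j0.1498.
Step 5 — Magnitude: |H| = 0.1515 (-16.4 dB); phase: φ = 81.3°.

|H| = 0.1515 (-16.4 dB), φ = 81.3°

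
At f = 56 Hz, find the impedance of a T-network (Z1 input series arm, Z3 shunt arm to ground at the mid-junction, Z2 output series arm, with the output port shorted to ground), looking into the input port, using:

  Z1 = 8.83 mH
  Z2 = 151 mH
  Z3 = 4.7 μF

Step 1 — Angular frequency: ω = 2π·f = 2π·56 = 351.9 rad/s.
Step 2 — Component impedances:
  Z1: Z = jωL = j·351.9·0.00883 = 0 + j3.107 Ω
  Z2: Z = jωL = j·351.9·0.151 = 0 + j53.13 Ω
  Z3: Z = 1/(jωC) = -j/(ω·C) = 0 - j604.7 Ω
Step 3 — With the output port shorted to ground, the output series arm Z2 runs from the junction to ground; the shunt arm Z3 also runs from the junction to ground. They appear in parallel: Z3 || Z2 = 0 + j58.25 Ω.
Step 4 — Series with input arm Z1: Z_in = Z1 + (Z3 || Z2) = 0 + j61.36 Ω = 61.36∠90.0° Ω.

Z = 0 + j61.36 Ω = 61.36∠90.0° Ω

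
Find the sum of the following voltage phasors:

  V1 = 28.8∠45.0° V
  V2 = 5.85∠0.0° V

Step 1 — Convert each phasor to rectangular form:
  V1 = 28.8·(cos(45.0°) + j·sin(45.0°)) = 20.36 + j20.36 V
  V2 = 5.85·(cos(0.0°) + j·sin(0.0°)) = 5.85 V
Step 2 — Sum components: V_total = 26.21 + j20.36 V.
Step 3 — Convert to polar: |V_total| = 33.2 V, ∠V_total = 37.8°.

V_total = 33.2∠37.8° V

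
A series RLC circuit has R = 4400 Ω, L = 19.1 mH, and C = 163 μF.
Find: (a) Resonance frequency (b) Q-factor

Step 1 — Resonance condition Im(Z)=0 gives ω₀ = 1/√(LC).
Step 2 — ω₀ = 1/√(0.0191·0.000163) = 566.7 rad/s.
Step 3 — f₀ = ω₀/(2π) = 90.2 Hz.
Step 4 — Series Q: Q = ω₀L/R = 566.7·0.0191/4400 = 0.00246.

(a) f₀ = 90.2 Hz  (b) Q = 0.00246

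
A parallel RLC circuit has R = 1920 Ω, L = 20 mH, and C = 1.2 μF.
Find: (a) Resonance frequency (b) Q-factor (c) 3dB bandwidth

Step 1 — Resonance: ω₀ = 1/√(LC) = 1/√(0.02·1.2e-06) = 6455 rad/s.
Step 2 — f₀ = ω₀/(2π) = 1027 Hz.
Step 3 — Parallel Q: Q = R/(ω₀L) = 1920/(6455·0.02) = 14.87.
Step 4 — Bandwidth: Δω = ω₀/Q = 434 rad/s; BW = Δω/(2π) = 69.08 Hz.

(a) f₀ = 1027 Hz  (b) Q = 14.87  (c) BW = 69.08 Hz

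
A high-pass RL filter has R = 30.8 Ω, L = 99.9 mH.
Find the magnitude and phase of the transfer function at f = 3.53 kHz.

Step 1 — Angular frequency: ω = 2π·3530 = 2.218e+04 rad/s.
Step 2 — Transfer function: H(jω) = jωL/(R + jωL).
Step 3 — Numerator jωL = j·2216; denominator R + jωL = 30.8 + j2216.
Step 4 — H = 0.9998 + j0.0139.
Step 5 — Magnitude: |H| = 0.9999 (-0.0 dB); phase: φ = 0.8°.

|H| = 0.9999 (-0.0 dB), φ = 0.8°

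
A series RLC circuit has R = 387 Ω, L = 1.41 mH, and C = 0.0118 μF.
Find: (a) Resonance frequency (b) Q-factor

Step 1 — Resonance condition Im(Z)=0 gives ω₀ = 1/√(LC).
Step 2 — ω₀ = 1/√(0.00141·1.18e-08) = 2.452e+05 rad/s.
Step 3 — f₀ = ω₀/(2π) = 3.902e+04 Hz.
Step 4 — Series Q: Q = ω₀L/R = 2.452e+05·0.00141/387 = 0.8932.

(a) f₀ = 3.902e+04 Hz  (b) Q = 0.8932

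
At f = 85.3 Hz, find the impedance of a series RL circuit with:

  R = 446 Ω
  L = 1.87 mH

Step 1 — Angular frequency: ω = 2π·f = 2π·85.3 = 536 rad/s.
Step 2 — Component impedances:
  R: Z = R = 446 Ω
  L: Z = jωL = j·536·0.00187 = 0 + j1.002 Ω
Step 3 — Series combination: Z_total = R + L = 446 + j1.002 Ω = 446∠0.1° Ω.

Z = 446 + j1.002 Ω = 446∠0.1° Ω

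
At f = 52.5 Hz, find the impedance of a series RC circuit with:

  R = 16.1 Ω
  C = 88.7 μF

Step 1 — Angular frequency: ω = 2π·f = 2π·52.5 = 329.9 rad/s.
Step 2 — Component impedances:
  R: Z = R = 16.1 Ω
  C: Z = 1/(jωC) = -j/(ω·C) = 0 - j34.18 Ω
Step 3 — Series combination: Z_total = R + C = 16.1 - j34.18 Ω = 37.78∠-64.8° Ω.

Z = 16.1 - j34.18 Ω = 37.78∠-64.8° Ω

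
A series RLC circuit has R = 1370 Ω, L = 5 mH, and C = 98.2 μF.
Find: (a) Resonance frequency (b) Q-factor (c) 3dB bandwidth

Step 1 — Resonance: ω₀ = 1/√(LC) = 1/√(0.005·9.82e-05) = 1427 rad/s.
Step 2 — f₀ = ω₀/(2π) = 227.1 Hz.
Step 3 — Series Q: Q = ω₀L/R = 1427·0.005/1370 = 0.005208.
Step 4 — Bandwidth: Δω = ω₀/Q = 2.74e+05 rad/s; BW = Δω/(2π) = 4.361e+04 Hz.

(a) f₀ = 227.1 Hz  (b) Q = 0.005208  (c) BW = 4.361e+04 Hz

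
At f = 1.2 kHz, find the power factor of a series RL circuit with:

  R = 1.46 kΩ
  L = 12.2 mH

Step 1 — Angular frequency: ω = 2π·f = 2π·1200 = 7540 rad/s.
Step 2 — Component impedances:
  R: Z = R = 1460 Ω
  L: Z = jωL = j·7540·0.0122 = 0 + j91.99 Ω
Step 3 — Series combination: Z_total = R + L = 1460 + j91.99 Ω = 1463∠3.6° Ω.
Step 4 — Power factor: PF = cos(φ) = Re(Z)/|Z| = 1460/1462.9 = 0.998.
Step 5 — Type: Im(Z) = 91.99 ⇒ lagging (phase φ = 3.6°).

PF = 0.998 (lagging, φ = 3.6°)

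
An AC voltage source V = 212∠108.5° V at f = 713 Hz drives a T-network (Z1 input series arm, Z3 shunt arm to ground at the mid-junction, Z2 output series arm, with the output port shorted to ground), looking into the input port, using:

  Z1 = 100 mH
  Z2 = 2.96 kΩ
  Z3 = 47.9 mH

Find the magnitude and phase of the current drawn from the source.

Step 1 — Angular frequency: ω = 2π·f = 2π·713 = 4480 rad/s.
Step 2 — Component impedances:
  Z1: Z = jωL = j·4480·0.1 = 0 + j448 Ω
  Z2: Z = R = 2960 Ω
  Z3: Z = jωL = j·4480·0.0479 = 0 + j214.6 Ω
Step 3 — With the output port shorted to ground, the output series arm Z2 runs from the junction to ground; the shunt arm Z3 also runs from the junction to ground. They appear in parallel: Z3 || Z2 = 15.48 + j213.5 Ω.
Step 4 — Series with input arm Z1: Z_in = Z1 + (Z3 || Z2) = 15.48 + j661.5 Ω = 661.6∠88.7° Ω.
Step 5 — Source phasor: V = 212∠108.5° V = -67.27 + j201 V.
Step 6 — Ohm's law: I = V / Z_total = (-67.27 + j201) / (15.48 + j661.5) = 0.3014 + j0.1087 A.
Step 7 — Convert to polar: |I| = 0.3204 A, ∠I = 19.8°.

I = 0.3204∠19.8° A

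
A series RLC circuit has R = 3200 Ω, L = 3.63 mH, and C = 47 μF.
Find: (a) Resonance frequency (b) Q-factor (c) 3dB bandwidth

Step 1 — Resonance: ω₀ = 1/√(LC) = 1/√(0.00363·4.7e-05) = 2421 rad/s.
Step 2 — f₀ = ω₀/(2π) = 385.3 Hz.
Step 3 — Series Q: Q = ω₀L/R = 2421·0.00363/3200 = 0.002746.
Step 4 — Bandwidth: Δω = ω₀/Q = 8.815e+05 rad/s; BW = Δω/(2π) = 1.403e+05 Hz.

(a) f₀ = 385.3 Hz  (b) Q = 0.002746  (c) BW = 1.403e+05 Hz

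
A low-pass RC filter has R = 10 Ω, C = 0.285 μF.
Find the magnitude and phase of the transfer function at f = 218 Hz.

Step 1 — Angular frequency: ω = 2π·218 = 1370 rad/s.
Step 2 — Transfer function: H(jω) = 1/(1 + jωRC).
Step 3 — Denominator: 1 + jωRC = 1 + j·1370·10·2.85e-07 = 1 + j0.003904.
Step 4 — H = 1 - j0.003904.
Step 5 — Magnitude: |H| = 1 (-0.0 dB); phase: φ = -0.2°.

|H| = 1 (-0.0 dB), φ = -0.2°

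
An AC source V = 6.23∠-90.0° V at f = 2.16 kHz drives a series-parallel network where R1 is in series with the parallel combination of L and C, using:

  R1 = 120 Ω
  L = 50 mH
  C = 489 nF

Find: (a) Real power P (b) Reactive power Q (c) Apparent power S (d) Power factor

Step 1 — Angular frequency: ω = 2π·f = 2π·2160 = 1.357e+04 rad/s.
Step 2 — Component impedances:
  R1: Z = R = 120 Ω
  L: Z = jωL = j·1.357e+04·0.05 = 0 + j678.6 Ω
  C: Z = 1/(jωC) = -j/(ω·C) = 0 - j150.7 Ω
Step 3 — Parallel branch: L || C = 1/(1/L + 1/C) = 0 - j193.7 Ω.
Step 4 — Series with R1: Z_total = R1 + (L || C) = 120 - j193.7 Ω = 227.9∠-58.2° Ω.
Step 5 — Source phasor: V = 6.23∠-90.0° V = 0 - j6.23 V.
Step 6 — Current: I = V / Z = 0.02324 - j0.0144 A = 0.02734∠-31.8° A.
Step 7 — Complex power: S = V·I* = 0.08971 - j0.1448 VA.
Step 8 — Real power: P = Re(S) = 0.08971 W.
Step 9 — Reactive power: Q = Im(S) = -0.1448 VAR.
Step 10 — Apparent power: |S| = 0.1703 VA.
Step 11 — Power factor: PF = P/|S| = 0.5267 (leading).

(a) P = 0.08971 W  (b) Q = -0.1448 VAR  (c) S = 0.1703 VA  (d) PF = 0.5267 (leading)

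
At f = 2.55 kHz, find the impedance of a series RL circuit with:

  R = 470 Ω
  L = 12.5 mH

Step 1 — Angular frequency: ω = 2π·f = 2π·2550 = 1.602e+04 rad/s.
Step 2 — Component impedances:
  R: Z = R = 470 Ω
  L: Z = jωL = j·1.602e+04·0.0125 = 0 + j200.3 Ω
Step 3 — Series combination: Z_total = R + L = 470 + j200.3 Ω = 510.9∠23.1° Ω.

Z = 470 + j200.3 Ω = 510.9∠23.1° Ω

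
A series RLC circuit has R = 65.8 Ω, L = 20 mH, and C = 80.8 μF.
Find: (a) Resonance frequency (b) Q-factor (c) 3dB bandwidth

Step 1 — Resonance condition Im(Z)=0 gives ω₀ = 1/√(LC).
Step 2 — ω₀ = 1/√(0.02·8.08e-05) = 786.6 rad/s.
Step 3 — f₀ = ω₀/(2π) = 125.2 Hz.
Step 4 — Series Q: Q = ω₀L/R = 786.6·0.02/65.8 = 0.2391.
Step 5 — 3dB bandwidth: Δω = ω₀/Q = 3290 rad/s; BW = Δω/(2π) = 523.6 Hz.

(a) f₀ = 125.2 Hz  (b) Q = 0.2391  (c) BW = 523.6 Hz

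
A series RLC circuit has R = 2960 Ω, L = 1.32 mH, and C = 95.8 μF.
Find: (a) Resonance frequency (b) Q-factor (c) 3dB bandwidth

Step 1 — Resonance: ω₀ = 1/√(LC) = 1/√(0.00132·9.58e-05) = 2812 rad/s.
Step 2 — f₀ = ω₀/(2π) = 447.6 Hz.
Step 3 — Series Q: Q = ω₀L/R = 2812·0.00132/2960 = 0.001254.
Step 4 — Bandwidth: Δω = ω₀/Q = 2.242e+06 rad/s; BW = Δω/(2π) = 3.569e+05 Hz.

(a) f₀ = 447.6 Hz  (b) Q = 0.001254  (c) BW = 3.569e+05 Hz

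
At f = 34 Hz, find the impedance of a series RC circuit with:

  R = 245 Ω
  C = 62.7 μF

Step 1 — Angular frequency: ω = 2π·f = 2π·34 = 213.6 rad/s.
Step 2 — Component impedances:
  R: Z = R = 245 Ω
  C: Z = 1/(jωC) = -j/(ω·C) = 0 - j74.66 Ω
Step 3 — Series combination: Z_total = R + C = 245 - j74.66 Ω = 256.1∠-16.9° Ω.

Z = 245 - j74.66 Ω = 256.1∠-16.9° Ω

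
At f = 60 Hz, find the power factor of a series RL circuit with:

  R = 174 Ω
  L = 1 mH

Step 1 — Angular frequency: ω = 2π·f = 2π·60 = 377 rad/s.
Step 2 — Component impedances:
  R: Z = R = 174 Ω
  L: Z = jωL = j·377·0.001 = 0 + j0.377 Ω
Step 3 — Series combination: Z_total = R + L = 174 + j0.377 Ω = 174∠0.1° Ω.
Step 4 — Power factor: PF = cos(φ) = Re(Z)/|Z| = 174/174 = 1.
Step 5 — Type: Im(Z) = 0.377 ⇒ lagging (phase φ = 0.1°).

PF = 1 (lagging, φ = 0.1°)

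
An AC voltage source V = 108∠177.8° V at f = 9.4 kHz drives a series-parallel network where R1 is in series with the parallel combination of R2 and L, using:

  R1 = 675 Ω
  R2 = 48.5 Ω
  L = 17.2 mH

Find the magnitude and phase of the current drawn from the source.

Step 1 — Angular frequency: ω = 2π·f = 2π·9400 = 5.906e+04 rad/s.
Step 2 — Component impedances:
  R1: Z = R = 675 Ω
  R2: Z = R = 48.5 Ω
  L: Z = jωL = j·5.906e+04·0.0172 = 0 + j1016 Ω
Step 3 — Parallel branch: R2 || L = 1/(1/R2 + 1/L) = 48.39 + j2.31 Ω.
Step 4 — Series with R1: Z_total = R1 + (R2 || L) = 723.4 + j2.31 Ω = 723.4∠0.2° Ω.
Step 5 — Source phasor: V = 108∠177.8° V = -107.9 + j4.146 V.
Step 6 — Ohm's law: I = V / Z_total = (-107.9 + j4.146) / (723.4 + j2.31) = -0.1492 + j0.006208 A.
Step 7 — Convert to polar: |I| = 0.1493 A, ∠I = 177.6°.

I = 0.1493∠177.6° A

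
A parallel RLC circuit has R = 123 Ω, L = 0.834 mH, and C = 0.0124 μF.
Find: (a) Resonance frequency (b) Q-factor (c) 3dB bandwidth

Step 1 — Resonance: ω₀ = 1/√(LC) = 1/√(0.000834·1.24e-08) = 3.11e+05 rad/s.
Step 2 — f₀ = ω₀/(2π) = 4.949e+04 Hz.
Step 3 — Parallel Q: Q = R/(ω₀L) = 123/(3.11e+05·0.000834) = 0.4743.
Step 4 — Bandwidth: Δω = ω₀/Q = 6.557e+05 rad/s; BW = Δω/(2π) = 1.044e+05 Hz.

(a) f₀ = 4.949e+04 Hz  (b) Q = 0.4743  (c) BW = 1.044e+05 Hz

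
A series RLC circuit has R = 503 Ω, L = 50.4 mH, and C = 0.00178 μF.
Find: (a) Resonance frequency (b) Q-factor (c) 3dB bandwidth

Step 1 — Resonance condition Im(Z)=0 gives ω₀ = 1/√(LC).
Step 2 — ω₀ = 1/√(0.0504·1.78e-09) = 1.056e+05 rad/s.
Step 3 — f₀ = ω₀/(2π) = 1.68e+04 Hz.
Step 4 — Series Q: Q = ω₀L/R = 1.056e+05·0.0504/503 = 10.58.
Step 5 — 3dB bandwidth: Δω = ω₀/Q = 9980 rad/s; BW = Δω/(2π) = 1588 Hz.

(a) f₀ = 1.68e+04 Hz  (b) Q = 10.58  (c) BW = 1588 Hz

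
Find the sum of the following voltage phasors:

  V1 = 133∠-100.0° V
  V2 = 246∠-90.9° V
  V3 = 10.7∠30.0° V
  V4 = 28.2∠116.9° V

Step 1 — Convert each phasor to rectangular form:
  V1 = 133·(cos(-100.0°) + j·sin(-100.0°)) = -23.1 - j131 V
  V2 = 246·(cos(-90.9°) + j·sin(-90.9°)) = -3.864 - j246 V
  V3 = 10.7·(cos(30.0°) + j·sin(30.0°)) = 9.266 + j5.35 V
  V4 = 28.2·(cos(116.9°) + j·sin(116.9°)) = -12.76 + j25.15 V
Step 2 — Sum components: V_total = -30.45 - j346.5 V.
Step 3 — Convert to polar: |V_total| = 347.8 V, ∠V_total = -95.0°.

V_total = 347.8∠-95.0° V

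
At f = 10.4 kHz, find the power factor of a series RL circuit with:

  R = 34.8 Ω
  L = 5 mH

Step 1 — Angular frequency: ω = 2π·f = 2π·1.04e+04 = 6.535e+04 rad/s.
Step 2 — Component impedances:
  R: Z = R = 34.8 Ω
  L: Z = jωL = j·6.535e+04·0.005 = 0 + j326.7 Ω
Step 3 — Series combination: Z_total = R + L = 34.8 + j326.7 Ω = 328.6∠83.9° Ω.
Step 4 — Power factor: PF = cos(φ) = Re(Z)/|Z| = 34.8/328.6 = 0.1059.
Step 5 — Type: Im(Z) = 326.7 ⇒ lagging (phase φ = 83.9°).

PF = 0.1059 (lagging, φ = 83.9°)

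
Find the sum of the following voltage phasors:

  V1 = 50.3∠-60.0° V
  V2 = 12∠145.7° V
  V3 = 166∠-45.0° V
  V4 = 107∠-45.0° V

Step 1 — Convert each phasor to rectangular form:
  V1 = 50.3·(cos(-60.0°) + j·sin(-60.0°)) = 25.15 - j43.56 V
  V2 = 12·(cos(145.7°) + j·sin(145.7°)) = -9.913 + j6.762 V
  V3 = 166·(cos(-45.0°) + j·sin(-45.0°)) = 117.4 - j117.4 V
  V4 = 107·(cos(-45.0°) + j·sin(-45.0°)) = 75.66 - j75.66 V
Step 2 — Sum components: V_total = 208.3 - j229.8 V.
Step 3 — Convert to polar: |V_total| = 310.2 V, ∠V_total = -47.8°.

V_total = 310.2∠-47.8° V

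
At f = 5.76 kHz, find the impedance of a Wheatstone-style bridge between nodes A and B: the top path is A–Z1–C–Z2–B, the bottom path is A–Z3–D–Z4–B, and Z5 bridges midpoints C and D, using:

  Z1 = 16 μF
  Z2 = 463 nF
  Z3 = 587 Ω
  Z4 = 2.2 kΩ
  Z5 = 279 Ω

Step 1 — Angular frequency: ω = 2π·f = 2π·5760 = 3.619e+04 rad/s.
Step 2 — Component impedances:
  Z1: Z = 1/(jωC) = -j/(ω·C) = 0 - j1.727 Ω
  Z2: Z = 1/(jωC) = -j/(ω·C) = 0 - j59.68 Ω
  Z3: Z = R = 587 Ω
  Z4: Z = R = 2200 Ω
  Z5: Z = R = 279 Ω
Step 3 — Bridge requires nodal analysis (the Z5 bridge couples midpoints C and D, so the two paths cannot be reduced to a simple series/parallel combination). Setting node B to ground and injecting 1 A at node A, the 3-node admittance system at A, C, D solves to V_A = Z_AB = 1.521 - j61.37 Ω = 61.39∠-88.6° Ω.

Z = 1.521 - j61.37 Ω = 61.39∠-88.6° Ω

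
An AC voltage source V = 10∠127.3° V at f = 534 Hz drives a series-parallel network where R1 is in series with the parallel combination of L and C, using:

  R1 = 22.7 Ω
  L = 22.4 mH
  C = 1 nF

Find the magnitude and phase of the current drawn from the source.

Step 1 — Angular frequency: ω = 2π·f = 2π·534 = 3355 rad/s.
Step 2 — Component impedances:
  R1: Z = R = 22.7 Ω
  L: Z = jωL = j·3355·0.0224 = 0 + j75.16 Ω
  C: Z = 1/(jωC) = -j/(ω·C) = 0 - j2.98e+05 Ω
Step 3 — Parallel branch: L || C = 1/(1/L + 1/C) = 0 + j75.18 Ω.
Step 4 — Series with R1: Z_total = R1 + (L || C) = 22.7 + j75.18 Ω = 78.53∠73.2° Ω.
Step 5 — Source phasor: V = 10∠127.3° V = -6.06 + j7.955 V.
Step 6 — Ohm's law: I = V / Z_total = (-6.06 + j7.955) / (22.7 + j75.18) = 0.07467 + j0.1032 A.
Step 7 — Convert to polar: |I| = 0.1273 A, ∠I = 54.1°.

I = 0.1273∠54.1° A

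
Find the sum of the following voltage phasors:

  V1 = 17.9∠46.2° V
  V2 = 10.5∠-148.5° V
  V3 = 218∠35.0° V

Step 1 — Convert each phasor to rectangular form:
  V1 = 17.9·(cos(46.2°) + j·sin(46.2°)) = 12.39 + j12.92 V
  V2 = 10.5·(cos(-148.5°) + j·sin(-148.5°)) = -8.953 - j5.486 V
  V3 = 218·(cos(35.0°) + j·sin(35.0°)) = 178.6 + j125 V
Step 2 — Sum components: V_total = 182 + j132.5 V.
Step 3 — Convert to polar: |V_total| = 225.1 V, ∠V_total = 36.0°.

V_total = 225.1∠36.0° V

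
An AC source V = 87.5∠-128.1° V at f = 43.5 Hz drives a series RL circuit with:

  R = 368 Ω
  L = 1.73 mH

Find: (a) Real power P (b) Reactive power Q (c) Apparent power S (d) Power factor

Step 1 — Angular frequency: ω = 2π·f = 2π·43.5 = 273.3 rad/s.
Step 2 — Component impedances:
  R: Z = R = 368 Ω
  L: Z = jωL = j·273.3·0.00173 = 0 + j0.4728 Ω
Step 3 — Series combination: Z_total = R + L = 368 + j0.4728 Ω = 368∠0.1° Ω.
Step 4 — Source phasor: V = 87.5∠-128.1° V = -53.99 - j68.86 V.
Step 5 — Current: I = V / Z = -0.147 - j0.1869 A = 0.2378∠-128.2° A.
Step 6 — Complex power: S = V·I* = 20.8 + j0.02673 VA.
Step 7 — Real power: P = Re(S) = 20.8 W.
Step 8 — Reactive power: Q = Im(S) = 0.02673 VAR.
Step 9 — Apparent power: |S| = 20.81 VA.
Step 10 — Power factor: PF = P/|S| = 1 (lagging).

(a) P = 20.8 W  (b) Q = 0.02673 VAR  (c) S = 20.81 VA  (d) PF = 1 (lagging)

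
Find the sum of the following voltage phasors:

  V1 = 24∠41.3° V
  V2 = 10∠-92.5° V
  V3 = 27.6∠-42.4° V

Step 1 — Convert each phasor to rectangular form:
  V1 = 24·(cos(41.3°) + j·sin(41.3°)) = 18.03 + j15.84 V
  V2 = 10·(cos(-92.5°) + j·sin(-92.5°)) = -0.4362 - j9.99 V
  V3 = 27.6·(cos(-42.4°) + j·sin(-42.4°)) = 20.38 - j18.61 V
Step 2 — Sum components: V_total = 37.98 - j12.76 V.
Step 3 — Convert to polar: |V_total| = 40.06 V, ∠V_total = -18.6°.

V_total = 40.06∠-18.6° V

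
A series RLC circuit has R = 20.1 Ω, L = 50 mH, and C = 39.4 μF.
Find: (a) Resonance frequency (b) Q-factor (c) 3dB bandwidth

Step 1 — Resonance: ω₀ = 1/√(LC) = 1/√(0.05·3.94e-05) = 712.5 rad/s.
Step 2 — f₀ = ω₀/(2π) = 113.4 Hz.
Step 3 — Series Q: Q = ω₀L/R = 712.5·0.05/20.1 = 1.772.
Step 4 — Bandwidth: Δω = ω₀/Q = 402 rad/s; BW = Δω/(2π) = 63.98 Hz.

(a) f₀ = 113.4 Hz  (b) Q = 1.772  (c) BW = 63.98 Hz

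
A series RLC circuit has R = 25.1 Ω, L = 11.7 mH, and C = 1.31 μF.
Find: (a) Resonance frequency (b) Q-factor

Step 1 — Resonance condition Im(Z)=0 gives ω₀ = 1/√(LC).
Step 2 — ω₀ = 1/√(0.0117·1.31e-06) = 8077 rad/s.
Step 3 — f₀ = ω₀/(2π) = 1286 Hz.
Step 4 — Series Q: Q = ω₀L/R = 8077·0.0117/25.1 = 3.765.

(a) f₀ = 1286 Hz  (b) Q = 3.765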